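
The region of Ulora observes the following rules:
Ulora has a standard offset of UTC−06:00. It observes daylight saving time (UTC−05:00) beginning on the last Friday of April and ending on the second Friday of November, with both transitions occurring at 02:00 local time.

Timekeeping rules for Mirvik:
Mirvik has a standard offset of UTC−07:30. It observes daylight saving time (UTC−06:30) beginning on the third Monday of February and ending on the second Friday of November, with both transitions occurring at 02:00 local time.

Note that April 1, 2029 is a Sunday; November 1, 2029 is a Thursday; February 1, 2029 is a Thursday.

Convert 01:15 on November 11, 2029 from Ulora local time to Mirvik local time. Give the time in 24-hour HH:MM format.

1 April 2029 is a Sunday, so Fridays fall on 6, 13, 20, 27; the last is April 27.
1 November 2029 is a Thursday, so the first Friday is November 2 and the second is November 9.
Daylight saving runs 27 April – 9 November; November 11, 2029 is outside that window, so Ulora is on standard time at UTC−06:00.
01:15 Ulora + 6h = 07:15 UTC.
1 February 2029 is a Thursday, so the first Monday is February 5 and the third is February 19.
1 November 2029 is a Thursday, so the first Friday is November 2 and the second is November 9.
At the standard offset (UTC−07:30), 07:15 UTC − 7h30m = 23:45 Mirvik standard time (rolling into the previous day, 10 November 2029).
Daylight saving runs 19 February – 9 November; the standard-time date in Mirvik, November 10, 2029, is outside that window, so Mirvik is on standard time at UTC−07:30.
07:15 UTC − 7h30m = 23:45 Mirvik (rolling into the previous day, 10 November 2029).

23:45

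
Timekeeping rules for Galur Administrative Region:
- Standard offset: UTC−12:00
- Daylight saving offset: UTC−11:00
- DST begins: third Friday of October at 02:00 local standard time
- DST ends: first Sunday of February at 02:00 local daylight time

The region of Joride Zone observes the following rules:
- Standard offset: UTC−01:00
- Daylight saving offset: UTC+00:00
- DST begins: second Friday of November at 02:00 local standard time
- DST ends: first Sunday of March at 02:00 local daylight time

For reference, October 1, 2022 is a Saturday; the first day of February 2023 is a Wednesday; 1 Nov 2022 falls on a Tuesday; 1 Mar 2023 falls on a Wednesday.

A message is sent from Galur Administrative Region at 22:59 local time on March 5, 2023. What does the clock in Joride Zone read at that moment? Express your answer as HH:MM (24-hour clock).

09:59

1 October 2022 is a Saturday, so the first Friday is October 7 and the third is October 21.
1 February 2023 is a Wednesday, so the first Sunday is February 5.
March 5, 2023 is outside the daylight-saving period (21 October 2022 – 5 February 2023), so Galur Administrative Region is on standard time, UTC−12:00.
22:59 Galur Administrative Region + 12h = 10:59 UTC (rolling into the next day, 6 March 2023).
1 November 2022 is a Tuesday, so the first Friday is November 4 and the second is November 11.
1 March 2023 is a Wednesday, so the first Sunday is March 5.
At the standard offset (UTC−01:00), 10:59 UTC − 1h = 09:59 Joride Zone standard time.
The standard-time date in Joride Zone, March 6, 2023, does not fall between 11 November 2022 and 5 March 2023, so daylight saving is not in effect and Joride Zone is at UTC−01:00.
10:59 UTC − 1h = 09:59 Joride Zone.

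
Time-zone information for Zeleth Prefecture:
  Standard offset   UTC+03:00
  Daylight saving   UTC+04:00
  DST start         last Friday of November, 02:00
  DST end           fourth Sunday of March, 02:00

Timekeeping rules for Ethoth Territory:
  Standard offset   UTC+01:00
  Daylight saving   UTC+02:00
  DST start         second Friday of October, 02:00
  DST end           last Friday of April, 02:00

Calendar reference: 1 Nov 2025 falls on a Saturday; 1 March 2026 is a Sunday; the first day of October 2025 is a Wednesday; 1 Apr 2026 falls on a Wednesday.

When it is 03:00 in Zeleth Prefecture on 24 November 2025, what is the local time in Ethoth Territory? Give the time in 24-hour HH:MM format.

02:00

1 November 2025 is a Saturday, so Fridays fall on 7, 14, 21, 28; the last is November 28.
1 March 2026 is a Sunday, so the first Sunday is March 1 and the fourth is March 22.
24 November 2025 does not fall between 28 November 2025 and 22 March 2026, so daylight saving is not in effect and Zeleth Prefecture is at UTC+03:00.
03:00 Zeleth Prefecture − 3h = 00:00 UTC.
1 October 2025 is a Wednesday, so the first Friday is October 3 and the second is October 10.
1 April 2026 is a Wednesday, so Fridays fall on 3, 10, 17, 24; the last is April 24.
At the standard offset (UTC+01:00), 00:00 UTC + 1h = 01:00 Ethoth Territory standard time.
Daylight saving runs 10 October 2025 – 24 April 2026; the standard-time date in Ethoth Territory, 24 November 2025, is inside that window, so Ethoth Territory is at UTC+02:00.
00:00 UTC + 2h = 02:00 Ethoth Territory.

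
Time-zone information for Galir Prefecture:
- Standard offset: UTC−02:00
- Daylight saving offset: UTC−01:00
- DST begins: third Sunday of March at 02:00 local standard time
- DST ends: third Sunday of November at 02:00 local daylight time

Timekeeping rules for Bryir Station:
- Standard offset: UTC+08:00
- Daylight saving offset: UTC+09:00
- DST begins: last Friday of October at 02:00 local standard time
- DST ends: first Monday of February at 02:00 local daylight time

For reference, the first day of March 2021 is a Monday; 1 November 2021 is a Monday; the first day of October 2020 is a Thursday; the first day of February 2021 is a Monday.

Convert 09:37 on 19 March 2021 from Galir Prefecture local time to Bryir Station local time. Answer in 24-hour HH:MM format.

19:37

1 March 2021 is a Monday, so the first Sunday is March 7 and the third is March 21.
1 November 2021 is a Monday, so the first Sunday is November 7 and the third is November 21.
19 March 2021 is outside the daylight-saving period (21 March – 21 November), so Galir Prefecture is on standard time, UTC−02:00.
09:37 Galir Prefecture + 2h = 11:37 UTC.
1 October 2020 is a Thursday, so Fridays fall on 2, 9, 16, 23, 30; the last is October 30.
1 February 2021 is a Monday, so the first Monday is February 1.
At the standard offset (UTC+08:00), 11:37 UTC + 8h = 19:37 Bryir Station standard time.
Daylight saving runs 30 October 2020 – 1 February 2021; the standard-time date in Bryir Station, 19 March 2021, is outside that window, so Bryir Station is on standard time at UTC+08:00.
11:37 UTC + 8h = 19:37 Bryir Station.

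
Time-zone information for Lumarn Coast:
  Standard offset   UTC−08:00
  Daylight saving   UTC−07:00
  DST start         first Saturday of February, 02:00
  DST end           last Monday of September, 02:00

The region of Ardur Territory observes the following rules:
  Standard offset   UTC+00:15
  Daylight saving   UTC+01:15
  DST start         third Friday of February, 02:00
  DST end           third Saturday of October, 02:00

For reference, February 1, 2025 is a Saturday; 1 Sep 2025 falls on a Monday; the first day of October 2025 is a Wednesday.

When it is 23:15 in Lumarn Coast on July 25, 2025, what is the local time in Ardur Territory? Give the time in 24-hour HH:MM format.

1 February 2025 is a Saturday, so the first Saturday is February 1.
1 September 2025 is a Monday, so Mondays fall on 1, 8, 15, 22, 29; the last is September 29.
Daylight saving runs 1 February – 29 September; July 25, 2025 is inside that window, so Lumarn Coast is at UTC−07:00.
23:15 Lumarn Coast + 7h = 06:15 UTC (rolling into the next day, 26 July 2025).
1 February 2025 is a Saturday, so the first Friday is February 7 and the third is February 21.
1 October 2025 is a Wednesday, so the first Saturday is October 4 and the third is October 18.
At the standard offset (UTC+00:15), 06:15 UTC + 0h15m = 06:30 Ardur Territory standard time.
The standard-time date in Ardur Territory, July 26, 2025, lies within the daylight-saving period (21 February – 18 October), so Ardur Territory is on daylight time, UTC+01:15.
06:15 UTC + 1h15m = 07:30 Ardur Territory.

07:30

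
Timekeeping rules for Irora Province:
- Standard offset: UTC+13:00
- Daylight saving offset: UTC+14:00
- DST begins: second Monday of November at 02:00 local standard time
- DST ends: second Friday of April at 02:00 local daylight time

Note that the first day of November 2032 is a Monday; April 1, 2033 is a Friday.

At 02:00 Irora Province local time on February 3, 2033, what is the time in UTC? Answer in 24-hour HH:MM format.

1 November 2032 is a Monday, so the first Monday is November 1 and the second is November 8.
1 April 2033 is a Friday, so the first Friday is April 1 and the second is April 8.
February 3, 2033 falls between 8 November 2032 and 8 April 2033, so daylight saving is in effect and Irora Province is at UTC+14:00.
02:00 local − 14h = 12:00 UTC (rolling into the previous day, 2 February 2033).

12:00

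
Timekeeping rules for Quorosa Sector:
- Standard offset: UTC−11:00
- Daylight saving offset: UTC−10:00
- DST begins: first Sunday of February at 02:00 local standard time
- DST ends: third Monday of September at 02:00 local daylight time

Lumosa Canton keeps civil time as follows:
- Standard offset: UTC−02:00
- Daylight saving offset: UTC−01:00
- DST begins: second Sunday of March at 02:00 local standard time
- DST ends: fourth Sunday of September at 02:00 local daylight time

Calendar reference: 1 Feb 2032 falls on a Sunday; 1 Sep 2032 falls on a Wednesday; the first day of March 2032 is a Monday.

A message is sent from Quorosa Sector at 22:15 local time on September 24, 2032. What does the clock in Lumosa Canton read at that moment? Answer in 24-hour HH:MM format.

1 February 2032 is a Sunday, so the first Sunday is February 1.
1 September 2032 is a Wednesday, so the first Monday is September 6 and the third is September 20.
September 24, 2032 is outside the daylight-saving period (1 February – 20 September), so Quorosa Sector is on standard time, UTC−11:00.
22:15 Quorosa Sector + 11h = 09:15 UTC (rolling into the next day, 25 September 2032).
1 March 2032 is a Monday, so the first Sunday is March 7 and the second is March 14.
1 September 2032 is a Wednesday, so the first Sunday is September 5 and the fourth is September 26.
At the standard offset (UTC−02:00), 09:15 UTC − 2h = 07:15 Lumosa Canton standard time.
Daylight saving runs 14 March – 26 September; the standard-time date in Lumosa Canton, September 25, 2032, is inside that window, so Lumosa Canton is at UTC−01:00.
09:15 UTC − 1h = 08:15 Lumosa Canton.

08:15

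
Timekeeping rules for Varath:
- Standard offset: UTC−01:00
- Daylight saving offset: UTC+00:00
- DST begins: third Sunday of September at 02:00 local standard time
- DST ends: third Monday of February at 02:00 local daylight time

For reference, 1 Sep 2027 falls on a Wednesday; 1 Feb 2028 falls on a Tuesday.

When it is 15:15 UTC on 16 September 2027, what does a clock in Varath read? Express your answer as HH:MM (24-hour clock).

1 September 2027 is a Wednesday, so the first Sunday is September 5 and the third is September 19.
1 February 2028 is a Tuesday, so the first Monday is February 7 and the third is February 21.
At the standard offset (UTC−01:00), 15:15 UTC − 1h = 14:15 Varath standard time.
The standard-time date in Varath, 16 September 2027, does not fall between 19 September 2027 and 21 February 2028, so daylight saving is not in effect and Varath is at UTC−01:00.
15:15 UTC − 1h = 14:15 local.

14:15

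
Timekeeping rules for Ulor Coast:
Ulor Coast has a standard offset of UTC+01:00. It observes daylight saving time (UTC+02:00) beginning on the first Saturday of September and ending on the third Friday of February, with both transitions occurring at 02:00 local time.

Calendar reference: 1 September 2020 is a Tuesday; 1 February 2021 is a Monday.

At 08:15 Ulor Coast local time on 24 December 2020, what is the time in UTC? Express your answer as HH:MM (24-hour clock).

1 September 2020 is a Tuesday, so the first Saturday is September 5.
1 February 2021 is a Monday, so the first Friday is February 5 and the third is February 19.
24 December 2020 falls between 5 September 2020 and 19 February 2021, so daylight saving is in effect and Ulor Coast is at UTC+02:00.
08:15 local − 2h = 06:15 UTC.

06:15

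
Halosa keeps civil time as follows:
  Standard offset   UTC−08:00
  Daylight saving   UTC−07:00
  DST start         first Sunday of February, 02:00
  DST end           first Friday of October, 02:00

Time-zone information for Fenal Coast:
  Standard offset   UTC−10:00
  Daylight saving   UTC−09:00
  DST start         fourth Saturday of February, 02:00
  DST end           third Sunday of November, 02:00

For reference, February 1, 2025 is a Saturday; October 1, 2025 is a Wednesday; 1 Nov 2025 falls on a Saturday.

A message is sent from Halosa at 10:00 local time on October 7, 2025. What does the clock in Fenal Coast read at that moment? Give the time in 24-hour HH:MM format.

09:00

1 February 2025 is a Saturday, so the first Sunday is February 2.
1 October 2025 is a Wednesday, so the first Friday is October 3.
October 7, 2025 is outside the daylight-saving period (2 February – 3 October), so Halosa is on standard time, UTC−08:00.
10:00 Halosa + 8h = 18:00 UTC.
1 February 2025 is a Saturday, so the first Saturday is February 1 and the fourth is February 22.
1 November 2025 is a Saturday, so the first Sunday is November 2 and the third is November 16.
At the standard offset (UTC−10:00), 18:00 UTC − 10h = 08:00 Fenal Coast standard time.
Daylight saving runs 22 February – 16 November; the standard-time date in Fenal Coast, October 7, 2025, is inside that window, so Fenal Coast is at UTC−09:00.
18:00 UTC − 9h = 09:00 Fenal Coast.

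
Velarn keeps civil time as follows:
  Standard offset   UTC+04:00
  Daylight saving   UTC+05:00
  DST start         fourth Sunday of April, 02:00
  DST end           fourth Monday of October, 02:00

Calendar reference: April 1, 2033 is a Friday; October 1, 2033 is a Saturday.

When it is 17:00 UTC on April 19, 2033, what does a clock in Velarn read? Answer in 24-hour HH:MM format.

21:00

1 April 2033 is a Friday, so the first Sunday is April 3 and the fourth is April 24.
1 October 2033 is a Saturday, so the first Monday is October 3 and the fourth is October 24.
At the standard offset (UTC+04:00), 17:00 UTC + 4h = 21:00 Velarn standard time.
Daylight saving runs 24 April – 24 October; the standard-time date in Velarn, April 19, 2033, is outside that window, so Velarn is on standard time at UTC+04:00.
17:00 UTC + 4h = 21:00 local.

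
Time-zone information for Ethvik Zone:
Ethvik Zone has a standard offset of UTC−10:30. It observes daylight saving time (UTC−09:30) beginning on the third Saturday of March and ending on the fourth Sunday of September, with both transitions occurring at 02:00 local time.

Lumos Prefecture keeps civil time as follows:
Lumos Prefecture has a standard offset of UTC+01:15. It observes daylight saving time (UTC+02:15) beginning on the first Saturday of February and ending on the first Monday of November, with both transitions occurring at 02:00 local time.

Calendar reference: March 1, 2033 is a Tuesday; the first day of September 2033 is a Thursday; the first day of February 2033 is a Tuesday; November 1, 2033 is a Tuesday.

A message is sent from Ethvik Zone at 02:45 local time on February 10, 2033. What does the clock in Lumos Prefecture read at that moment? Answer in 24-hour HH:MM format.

15:30

1 March 2033 is a Tuesday, so the first Saturday is March 5 and the third is March 19.
1 September 2033 is a Thursday, so the first Sunday is September 4 and the fourth is September 25.
February 10, 2033 does not fall between 19 March and 25 September, so daylight saving is not in effect and Ethvik Zone is at UTC−10:30.
02:45 Ethvik Zone + 10h30m = 13:15 UTC.
1 February 2033 is a Tuesday, so the first Saturday is February 5.
1 November 2033 is a Tuesday, so the first Monday is November 7.
At the standard offset (UTC+01:15), 13:15 UTC + 1h15m = 14:30 Lumos Prefecture standard time.
Daylight saving runs 5 February – 7 November; the standard-time date in Lumos Prefecture, February 10, 2033, is inside that window, so Lumos Prefecture is at UTC+02:15.
13:15 UTC + 2h15m = 15:30 Lumos Prefecture.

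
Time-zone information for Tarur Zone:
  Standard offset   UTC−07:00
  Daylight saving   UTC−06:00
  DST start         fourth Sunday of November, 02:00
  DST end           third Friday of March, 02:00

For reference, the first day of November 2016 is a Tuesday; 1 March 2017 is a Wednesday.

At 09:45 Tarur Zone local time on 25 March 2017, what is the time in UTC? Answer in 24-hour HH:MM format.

1 November 2016 is a Tuesday, so the first Sunday is November 6 and the fourth is November 27.
1 March 2017 is a Wednesday, so the first Friday is March 3 and the third is March 17.
25 March 2017 is outside the daylight-saving period (27 November 2016 – 17 March 2017), so Tarur Zone is on standard time, UTC−07:00.
09:45 local + 7h = 16:45 UTC.

16:45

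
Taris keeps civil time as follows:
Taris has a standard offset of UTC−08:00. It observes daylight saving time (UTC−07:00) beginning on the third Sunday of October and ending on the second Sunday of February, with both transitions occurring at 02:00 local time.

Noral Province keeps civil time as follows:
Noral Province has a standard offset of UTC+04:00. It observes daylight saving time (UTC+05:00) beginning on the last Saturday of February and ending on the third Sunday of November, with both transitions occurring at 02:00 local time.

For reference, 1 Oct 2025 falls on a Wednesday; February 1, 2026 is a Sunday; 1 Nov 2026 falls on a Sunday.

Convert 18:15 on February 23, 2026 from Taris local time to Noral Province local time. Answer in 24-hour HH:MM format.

1 October 2025 is a Wednesday, so the first Sunday is October 5 and the third is October 19.
1 February 2026 is a Sunday, so the first Sunday is February 1 and the second is February 8.
Daylight saving runs 19 October 2025 – 8 February 2026; February 23, 2026 is outside that window, so Taris is on standard time at UTC−08:00.
18:15 Taris + 8h = 02:15 UTC (rolling into the next day, 24 February 2026).
1 February 2026 is a Sunday, so Saturdays fall on 7, 14, 21, 28; the last is February 28.
1 November 2026 is a Sunday, so the first Sunday is November 1 and the third is November 15.
At the standard offset (UTC+04:00), 02:15 UTC + 4h = 06:15 Noral Province standard time.
The standard-time date in Noral Province, February 24, 2026, does not fall between 28 February and 15 November, so daylight saving is not in effect and Noral Province is at UTC+04:00.
02:15 UTC + 4h = 06:15 Noral Province.

06:15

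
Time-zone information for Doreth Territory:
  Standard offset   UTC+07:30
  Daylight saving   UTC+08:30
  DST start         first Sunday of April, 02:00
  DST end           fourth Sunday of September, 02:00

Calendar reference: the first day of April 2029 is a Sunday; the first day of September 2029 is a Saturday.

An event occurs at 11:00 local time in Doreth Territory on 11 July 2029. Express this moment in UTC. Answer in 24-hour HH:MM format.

1 April 2029 is a Sunday, so the first Sunday is April 1.
1 September 2029 is a Saturday, so the first Sunday is September 2 and the fourth is September 23.
11 July 2029 falls between 1 April and 23 September, so daylight saving is in effect and Doreth Territory is at UTC+08:30.
11:00 local − 8h30m = 02:30 UTC.

02:30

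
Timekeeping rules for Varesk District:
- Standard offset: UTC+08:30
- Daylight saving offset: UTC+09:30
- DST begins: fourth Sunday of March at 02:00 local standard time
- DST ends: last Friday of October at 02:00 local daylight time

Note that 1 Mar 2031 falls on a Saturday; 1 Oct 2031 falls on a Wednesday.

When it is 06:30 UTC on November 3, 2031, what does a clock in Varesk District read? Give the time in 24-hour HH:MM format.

1 March 2031 is a Saturday, so the first Sunday is March 2 and the fourth is March 23.
1 October 2031 is a Wednesday, so Fridays fall on 3, 10, 17, 24, 31; the last is October 31.
At the standard offset (UTC+08:30), 06:30 UTC + 8h30m = 15:00 Varesk District standard time.
Daylight saving runs 23 March – 31 October; the standard-time date in Varesk District, November 3, 2031, is outside that window, so Varesk District is on standard time at UTC+08:30.
06:30 UTC + 8h30m = 15:00 local.

15:00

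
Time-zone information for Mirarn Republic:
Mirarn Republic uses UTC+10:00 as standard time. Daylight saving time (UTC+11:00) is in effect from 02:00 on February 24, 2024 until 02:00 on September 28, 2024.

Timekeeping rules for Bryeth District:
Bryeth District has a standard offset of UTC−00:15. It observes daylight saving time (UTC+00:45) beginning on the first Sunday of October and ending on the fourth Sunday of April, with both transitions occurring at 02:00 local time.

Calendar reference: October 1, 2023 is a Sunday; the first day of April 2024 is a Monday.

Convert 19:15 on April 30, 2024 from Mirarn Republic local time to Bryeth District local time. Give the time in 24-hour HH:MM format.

08:00

April 30, 2024 falls between 24 February and 28 September, so daylight saving is in effect and Mirarn Republic is at UTC+11:00.
19:15 Mirarn Republic − 11h = 08:15 UTC.
1 October 2023 is a Sunday, so the first Sunday is October 1.
1 April 2024 is a Monday, so the first Sunday is April 7 and the fourth is April 28.
At the standard offset (UTC−00:15), 08:15 UTC − 0h15m = 08:00 Bryeth District standard time.
The standard-time date in Bryeth District, April 30, 2024, is outside the daylight-saving period (1 October 2023 – 28 April 2024), so Bryeth District is on standard time, UTC−00:15.
08:15 UTC − 0h15m = 08:00 Bryeth District.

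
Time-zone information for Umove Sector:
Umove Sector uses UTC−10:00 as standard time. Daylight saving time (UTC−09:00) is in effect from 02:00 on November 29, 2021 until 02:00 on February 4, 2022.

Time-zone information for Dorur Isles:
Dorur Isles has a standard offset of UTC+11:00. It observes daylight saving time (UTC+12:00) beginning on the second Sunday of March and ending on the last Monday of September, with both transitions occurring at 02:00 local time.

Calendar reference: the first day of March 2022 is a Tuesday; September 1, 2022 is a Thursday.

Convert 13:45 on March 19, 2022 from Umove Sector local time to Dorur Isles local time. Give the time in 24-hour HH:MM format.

11:45

March 19, 2022 does not fall between 29 November 2021 and 4 February 2022, so daylight saving is not in effect and Umove Sector is at UTC−10:00.
13:45 Umove Sector + 10h = 23:45 UTC.
1 March 2022 is a Tuesday, so the first Sunday is March 6 and the second is March 13.
1 September 2022 is a Thursday, so Mondays fall on 5, 12, 19, 26; the last is September 26.
At the standard offset (UTC+11:00), 23:45 UTC + 11h = 10:45 Dorur Isles standard time (rolling into the next day, 20 March 2022).
The standard-time date in Dorur Isles, March 20, 2022, falls between 13 March and 26 September, so daylight saving is in effect and Dorur Isles is at UTC+12:00.
23:45 UTC + 12h = 11:45 Dorur Isles (rolling into the next day, 20 March 2022).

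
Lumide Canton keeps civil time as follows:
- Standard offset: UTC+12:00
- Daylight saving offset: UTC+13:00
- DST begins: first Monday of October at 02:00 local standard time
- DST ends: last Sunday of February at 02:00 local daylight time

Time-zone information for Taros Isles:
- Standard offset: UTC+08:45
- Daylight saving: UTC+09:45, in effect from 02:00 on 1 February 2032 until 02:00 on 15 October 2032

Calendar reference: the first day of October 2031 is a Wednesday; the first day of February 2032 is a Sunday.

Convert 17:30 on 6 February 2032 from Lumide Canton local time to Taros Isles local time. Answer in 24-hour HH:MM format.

1 October 2031 is a Wednesday, so the first Monday is October 6.
1 February 2032 is a Sunday, so Sundays fall on 1, 8, 15, 22, 29; the last is February 29.
Daylight saving runs 6 October 2031 – 29 February 2032; 6 February 2032 is inside that window, so Lumide Canton is at UTC+13:00.
17:30 Lumide Canton − 13h = 04:30 UTC.
At the standard offset (UTC+08:45), 04:30 UTC + 8h45m = 13:15 Taros Isles standard time.
The standard-time date in Taros Isles, 6 February 2032, lies within the daylight-saving period (1 February – 15 October), so Taros Isles is on daylight time, UTC+09:45.
04:30 UTC + 9h45m = 14:15 Taros Isles.

14:15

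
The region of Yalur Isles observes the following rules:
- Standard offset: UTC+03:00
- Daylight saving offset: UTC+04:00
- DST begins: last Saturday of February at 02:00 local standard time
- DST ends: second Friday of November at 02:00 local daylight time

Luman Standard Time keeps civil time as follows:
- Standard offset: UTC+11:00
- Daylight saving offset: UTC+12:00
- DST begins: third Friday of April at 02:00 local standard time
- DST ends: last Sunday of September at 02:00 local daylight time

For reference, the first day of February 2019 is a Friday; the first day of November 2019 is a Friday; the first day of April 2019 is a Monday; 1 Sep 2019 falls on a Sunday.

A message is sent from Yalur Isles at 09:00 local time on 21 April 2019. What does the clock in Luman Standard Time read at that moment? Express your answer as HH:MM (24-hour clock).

1 February 2019 is a Friday, so Saturdays fall on 2, 9, 16, 23; the last is February 23.
1 November 2019 is a Friday, so the first Friday is November 1 and the second is November 8.
21 April 2019 falls between 23 February and 8 November, so daylight saving is in effect and Yalur Isles is at UTC+04:00.
09:00 Yalur Isles − 4h = 05:00 UTC.
1 April 2019 is a Monday, so the first Friday is April 5 and the third is April 19.
1 September 2019 is a Sunday, so Sundays fall on 1, 8, 15, 22, 29; the last is September 29.
At the standard offset (UTC+11:00), 05:00 UTC + 11h = 16:00 Luman Standard Time standard time.
The standard-time date in Luman Standard Time, 21 April 2019, falls between 19 April and 29 September, so daylight saving is in effect and Luman Standard Time is at UTC+12:00.
05:00 UTC + 12h = 17:00 Luman Standard Time.

17:00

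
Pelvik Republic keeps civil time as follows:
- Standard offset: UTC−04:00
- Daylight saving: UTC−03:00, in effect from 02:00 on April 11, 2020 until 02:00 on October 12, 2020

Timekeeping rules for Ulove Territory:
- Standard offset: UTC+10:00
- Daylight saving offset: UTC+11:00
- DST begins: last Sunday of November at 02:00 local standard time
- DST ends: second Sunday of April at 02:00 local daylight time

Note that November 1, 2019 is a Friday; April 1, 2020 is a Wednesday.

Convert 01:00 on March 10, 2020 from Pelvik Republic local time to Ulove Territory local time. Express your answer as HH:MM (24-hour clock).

March 10, 2020 is outside the daylight-saving period (11 April – 12 October), so Pelvik Republic is on standard time, UTC−04:00.
01:00 Pelvik Republic + 4h = 05:00 UTC.
1 November 2019 is a Friday, so Sundays fall on 3, 10, 17, 24; the last is November 24.
1 April 2020 is a Wednesday, so the first Sunday is April 5 and the second is April 12.
At the standard offset (UTC+10:00), 05:00 UTC + 10h = 15:00 Ulove Territory standard time.
Daylight saving runs 24 November 2019 – 12 April 2020; the standard-time date in Ulove Territory, March 10, 2020, is inside that window, so Ulove Territory is at UTC+11:00.
05:00 UTC + 11h = 16:00 Ulove Territory.

16:00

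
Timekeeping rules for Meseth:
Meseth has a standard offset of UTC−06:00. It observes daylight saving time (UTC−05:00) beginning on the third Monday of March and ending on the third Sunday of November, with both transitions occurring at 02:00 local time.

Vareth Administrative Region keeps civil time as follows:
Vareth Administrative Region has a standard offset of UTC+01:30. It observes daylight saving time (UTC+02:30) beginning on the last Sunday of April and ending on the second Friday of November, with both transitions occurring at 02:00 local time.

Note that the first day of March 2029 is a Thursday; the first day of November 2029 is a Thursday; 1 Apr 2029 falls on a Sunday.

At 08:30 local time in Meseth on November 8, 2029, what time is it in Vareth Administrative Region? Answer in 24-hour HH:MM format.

16:00

1 March 2029 is a Thursday, so the first Monday is March 5 and the third is March 19.
1 November 2029 is a Thursday, so the first Sunday is November 4 and the third is November 18.
November 8, 2029 falls between 19 March and 18 November, so daylight saving is in effect and Meseth is at UTC−05:00.
08:30 Meseth + 5h = 13:30 UTC.
1 April 2029 is a Sunday, so Sundays fall on 1, 8, 15, 22, 29; the last is April 29.
1 November 2029 is a Thursday, so the first Friday is November 2 and the second is November 9.
At the standard offset (UTC+01:30), 13:30 UTC + 1h30m = 15:00 Vareth Administrative Region standard time.
The standard-time date in Vareth Administrative Region, November 8, 2029, falls between 29 April and 9 November, so daylight saving is in effect and Vareth Administrative Region is at UTC+02:30.
13:30 UTC + 2h30m = 16:00 Vareth Administrative Region.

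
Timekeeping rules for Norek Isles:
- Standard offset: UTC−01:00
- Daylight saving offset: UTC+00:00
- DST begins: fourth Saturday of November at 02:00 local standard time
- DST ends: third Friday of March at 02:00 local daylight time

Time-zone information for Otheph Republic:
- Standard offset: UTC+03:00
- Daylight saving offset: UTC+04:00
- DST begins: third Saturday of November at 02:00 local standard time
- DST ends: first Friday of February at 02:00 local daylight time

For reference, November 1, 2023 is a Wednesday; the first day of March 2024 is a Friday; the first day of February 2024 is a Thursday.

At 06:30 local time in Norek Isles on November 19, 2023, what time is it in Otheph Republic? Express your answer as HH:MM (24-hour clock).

11:30

1 November 2023 is a Wednesday, so the first Saturday is November 4 and the fourth is November 25.
1 March 2024 is a Friday, so the first Friday is March 1 and the third is March 15.
November 19, 2023 does not fall between 25 November 2023 and 15 March 2024, so daylight saving is not in effect and Norek Isles is at UTC−01:00.
06:30 Norek Isles + 1h = 07:30 UTC.
1 November 2023 is a Wednesday, so the first Saturday is November 4 and the third is November 18.
1 February 2024 is a Thursday, so the first Friday is February 2.
At the standard offset (UTC+03:00), 07:30 UTC + 3h = 10:30 Otheph Republic standard time.
Daylight saving runs 18 November 2023 – 2 February 2024; the standard-time date in Otheph Republic, November 19, 2023, is inside that window, so Otheph Republic is at UTC+04:00.
07:30 UTC + 4h = 11:30 Otheph Republic.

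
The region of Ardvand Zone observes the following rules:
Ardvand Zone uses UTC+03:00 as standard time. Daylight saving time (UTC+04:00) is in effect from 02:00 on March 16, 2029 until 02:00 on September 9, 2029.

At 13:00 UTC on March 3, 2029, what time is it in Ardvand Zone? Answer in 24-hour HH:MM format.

At the standard offset (UTC+03:00), 13:00 UTC + 3h = 16:00 Ardvand Zone standard time.
Daylight saving runs 16 March – 9 September; the standard-time date in Ardvand Zone, March 3, 2029, is outside that window, so Ardvand Zone is on standard time at UTC+03:00.
13:00 UTC + 3h = 16:00 local.

16:00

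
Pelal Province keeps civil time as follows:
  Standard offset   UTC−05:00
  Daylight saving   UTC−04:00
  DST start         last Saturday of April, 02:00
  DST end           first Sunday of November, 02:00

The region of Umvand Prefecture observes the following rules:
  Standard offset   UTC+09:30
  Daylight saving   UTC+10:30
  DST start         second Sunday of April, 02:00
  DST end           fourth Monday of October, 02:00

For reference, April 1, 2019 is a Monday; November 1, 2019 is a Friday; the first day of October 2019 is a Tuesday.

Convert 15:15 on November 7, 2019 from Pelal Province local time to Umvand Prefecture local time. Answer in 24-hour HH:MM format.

05:45

1 April 2019 is a Monday, so Saturdays fall on 6, 13, 20, 27; the last is April 27.
1 November 2019 is a Friday, so the first Sunday is November 3.
November 7, 2019 is outside the daylight-saving period (27 April – 3 November), so Pelal Province is on standard time, UTC−05:00.
15:15 Pelal Province + 5h = 20:15 UTC.
1 April 2019 is a Monday, so the first Sunday is April 7 and the second is April 14.
1 October 2019 is a Tuesday, so the first Monday is October 7 and the fourth is October 28.
At the standard offset (UTC+09:30), 20:15 UTC + 9h30m = 05:45 Umvand Prefecture standard time (rolling into the next day, 8 November 2019).
Daylight saving runs 14 April – 28 October; the standard-time date in Umvand Prefecture, November 8, 2019, is outside that window, so Umvand Prefecture is on standard time at UTC+09:30.
20:15 UTC + 9h30m = 05:45 Umvand Prefecture (rolling into the next day, 8 November 2019).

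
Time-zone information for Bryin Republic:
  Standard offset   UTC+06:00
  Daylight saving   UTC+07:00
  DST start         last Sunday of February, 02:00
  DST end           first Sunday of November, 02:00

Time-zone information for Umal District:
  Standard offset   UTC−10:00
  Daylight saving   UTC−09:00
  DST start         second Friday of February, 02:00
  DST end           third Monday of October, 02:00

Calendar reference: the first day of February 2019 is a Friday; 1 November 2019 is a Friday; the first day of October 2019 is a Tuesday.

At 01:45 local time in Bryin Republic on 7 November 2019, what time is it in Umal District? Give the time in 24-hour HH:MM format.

1 February 2019 is a Friday, so Sundays fall on 3, 10, 17, 24; the last is February 24.
1 November 2019 is a Friday, so the first Sunday is November 3.
7 November 2019 does not fall between 24 February and 3 November, so daylight saving is not in effect and Bryin Republic is at UTC+06:00.
01:45 Bryin Republic − 6h = 19:45 UTC (rolling into the previous day, 6 November 2019).
1 February 2019 is a Friday, so the first Friday is February 1 and the second is February 8.
1 October 2019 is a Tuesday, so the first Monday is October 7 and the third is October 21.
At the standard offset (UTC−10:00), 19:45 UTC − 10h = 09:45 Umal District standard time.
Daylight saving runs 8 February – 21 October; the standard-time date in Umal District, 6 November 2019, is outside that window, so Umal District is on standard time at UTC−10:00.
19:45 UTC − 10h = 09:45 Umal District.

09:45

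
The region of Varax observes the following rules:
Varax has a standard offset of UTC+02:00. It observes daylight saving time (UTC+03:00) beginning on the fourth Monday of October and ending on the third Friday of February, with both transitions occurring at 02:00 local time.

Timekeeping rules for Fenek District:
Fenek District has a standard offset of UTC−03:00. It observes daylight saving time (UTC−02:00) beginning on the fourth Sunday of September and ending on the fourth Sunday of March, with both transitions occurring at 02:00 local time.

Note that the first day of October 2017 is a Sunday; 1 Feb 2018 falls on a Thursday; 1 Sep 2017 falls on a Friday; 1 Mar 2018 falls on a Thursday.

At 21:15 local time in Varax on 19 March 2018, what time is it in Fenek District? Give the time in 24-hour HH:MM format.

17:15

1 October 2017 is a Sunday, so the first Monday is October 2 and the fourth is October 23.
1 February 2018 is a Thursday, so the first Friday is February 2 and the third is February 16.
Daylight saving runs 23 October 2017 – 16 February 2018; 19 March 2018 is outside that window, so Varax is on standard time at UTC+02:00.
21:15 Varax − 2h = 19:15 UTC.
1 September 2017 is a Friday, so the first Sunday is September 3 and the fourth is September 24.
1 March 2018 is a Thursday, so the first Sunday is March 4 and the fourth is March 25.
At the standard offset (UTC−03:00), 19:15 UTC − 3h = 16:15 Fenek District standard time.
The standard-time date in Fenek District, 19 March 2018, falls between 24 September 2017 and 25 March 2018, so daylight saving is in effect and Fenek District is at UTC−02:00.
19:15 UTC − 2h = 17:15 Fenek District.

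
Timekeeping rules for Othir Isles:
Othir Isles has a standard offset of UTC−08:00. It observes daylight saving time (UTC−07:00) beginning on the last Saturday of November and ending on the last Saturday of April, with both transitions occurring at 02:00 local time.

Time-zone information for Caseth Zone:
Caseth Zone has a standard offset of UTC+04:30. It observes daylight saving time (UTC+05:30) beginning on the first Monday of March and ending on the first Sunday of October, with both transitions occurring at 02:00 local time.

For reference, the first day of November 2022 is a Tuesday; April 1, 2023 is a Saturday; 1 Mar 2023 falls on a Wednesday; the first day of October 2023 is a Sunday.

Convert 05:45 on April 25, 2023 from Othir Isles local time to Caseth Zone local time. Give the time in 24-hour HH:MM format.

18:15

1 November 2022 is a Tuesday, so Saturdays fall on 5, 12, 19, 26; the last is November 26.
1 April 2023 is a Saturday, so Saturdays fall on 1, 8, 15, 22, 29; the last is April 29.
April 25, 2023 falls between 26 November 2022 and 29 April 2023, so daylight saving is in effect and Othir Isles is at UTC−07:00.
05:45 Othir Isles + 7h = 12:45 UTC.
1 March 2023 is a Wednesday, so the first Monday is March 6.
1 October 2023 is a Sunday, so the first Sunday is October 1.
At the standard offset (UTC+04:30), 12:45 UTC + 4h30m = 17:15 Caseth Zone standard time.
The standard-time date in Caseth Zone, April 25, 2023, falls between 6 March and 1 October, so daylight saving is in effect and Caseth Zone is at UTC+05:30.
12:45 UTC + 5h30m = 18:15 Caseth Zone.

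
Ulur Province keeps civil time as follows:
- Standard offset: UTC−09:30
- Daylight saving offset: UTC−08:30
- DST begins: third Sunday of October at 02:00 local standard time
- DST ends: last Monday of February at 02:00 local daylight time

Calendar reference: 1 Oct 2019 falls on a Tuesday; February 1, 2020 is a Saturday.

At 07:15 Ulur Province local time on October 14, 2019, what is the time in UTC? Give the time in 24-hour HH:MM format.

16:45

1 October 2019 is a Tuesday, so the first Sunday is October 6 and the third is October 20.
1 February 2020 is a Saturday, so Mondays fall on 3, 10, 17, 24; the last is February 24.
October 14, 2019 does not fall between 20 October 2019 and 24 February 2020, so daylight saving is not in effect and Ulur Province is at UTC−09:30.
07:15 local + 9h30m = 16:45 UTC.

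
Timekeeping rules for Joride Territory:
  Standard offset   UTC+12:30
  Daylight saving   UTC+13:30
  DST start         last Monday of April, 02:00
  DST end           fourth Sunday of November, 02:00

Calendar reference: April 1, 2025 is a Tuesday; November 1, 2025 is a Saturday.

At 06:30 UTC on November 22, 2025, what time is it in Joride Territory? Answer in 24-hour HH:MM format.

1 April 2025 is a Tuesday, so Mondays fall on 7, 14, 21, 28; the last is April 28.
1 November 2025 is a Saturday, so the first Sunday is November 2 and the fourth is November 23.
At the standard offset (UTC+12:30), 06:30 UTC + 12h30m = 19:00 Joride Territory standard time.
Daylight saving runs 28 April – 23 November; the standard-time date in Joride Territory, November 22, 2025, is inside that window, so Joride Territory is at UTC+13:30.
06:30 UTC + 13h30m = 20:00 local.

20:00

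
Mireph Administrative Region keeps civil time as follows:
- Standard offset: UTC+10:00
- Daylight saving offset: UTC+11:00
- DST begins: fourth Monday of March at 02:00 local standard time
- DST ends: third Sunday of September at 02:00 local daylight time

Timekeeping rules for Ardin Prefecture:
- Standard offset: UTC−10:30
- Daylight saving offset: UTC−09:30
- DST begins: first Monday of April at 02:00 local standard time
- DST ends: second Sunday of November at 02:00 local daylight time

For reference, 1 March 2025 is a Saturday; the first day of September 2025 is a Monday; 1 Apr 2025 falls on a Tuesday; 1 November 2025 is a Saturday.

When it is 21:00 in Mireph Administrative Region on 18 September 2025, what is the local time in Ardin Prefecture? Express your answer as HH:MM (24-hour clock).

1 March 2025 is a Saturday, so the first Monday is March 3 and the fourth is March 24.
1 September 2025 is a Monday, so the first Sunday is September 7 and the third is September 21.
18 September 2025 lies within the daylight-saving period (24 March – 21 September), so Mireph Administrative Region is on daylight time, UTC+11:00.
21:00 Mireph Administrative Region − 11h = 10:00 UTC.
1 April 2025 is a Tuesday, so the first Monday is April 7.
1 November 2025 is a Saturday, so the first Sunday is November 2 and the second is November 9.
At the standard offset (UTC−10:30), 10:00 UTC − 10h30m = 23:30 Ardin Prefecture standard time (rolling into the previous day, 17 September 2025).
The standard-time date in Ardin Prefecture, 17 September 2025, falls between 7 April and 9 November, so daylight saving is in effect and Ardin Prefecture is at UTC−09:30.
10:00 UTC − 9h30m = 00:30 Ardin Prefecture.

00:30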